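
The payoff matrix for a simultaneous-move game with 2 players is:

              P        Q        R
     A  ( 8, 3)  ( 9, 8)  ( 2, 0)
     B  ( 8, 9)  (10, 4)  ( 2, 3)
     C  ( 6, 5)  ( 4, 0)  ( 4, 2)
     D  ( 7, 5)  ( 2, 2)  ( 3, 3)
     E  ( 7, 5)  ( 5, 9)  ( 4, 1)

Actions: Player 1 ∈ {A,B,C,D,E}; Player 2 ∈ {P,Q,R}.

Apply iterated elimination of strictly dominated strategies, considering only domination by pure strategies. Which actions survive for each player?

IESDS → P1:{A,B} P2:{P,Q}

P2 drop R (P beats it: A:3>0 B:9>3 C:5>2 D:5>3 E:5>1)
P1 drop C (A beats it: P:8>6 Q:9>4)
P1 drop D (A beats it: P:8>7 Q:9>2)
P1 drop E (A beats it: P:8>7 Q:9>5)
P1→{A,B} P2→{P,Q}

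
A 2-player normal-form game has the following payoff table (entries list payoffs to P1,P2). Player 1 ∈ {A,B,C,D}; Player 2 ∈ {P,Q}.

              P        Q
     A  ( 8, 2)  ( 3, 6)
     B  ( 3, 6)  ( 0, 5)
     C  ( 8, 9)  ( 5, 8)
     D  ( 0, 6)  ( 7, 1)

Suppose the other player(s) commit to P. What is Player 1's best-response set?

P1 best: {A,C}

u_1(A vs P) = 8
u_1(B vs P) = 3
u_1(C vs P) = 8
u_1(D vs P) = 0
max payoff 8 at {A,C}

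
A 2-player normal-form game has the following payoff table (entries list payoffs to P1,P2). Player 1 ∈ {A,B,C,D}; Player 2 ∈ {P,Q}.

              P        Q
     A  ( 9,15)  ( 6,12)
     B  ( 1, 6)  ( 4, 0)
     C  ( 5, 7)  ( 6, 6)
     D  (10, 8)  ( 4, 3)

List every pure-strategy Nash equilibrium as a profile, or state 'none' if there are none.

(A,P): not NE [P1→D gives 10>9]
(A,Q): not NE [P2→P gives 15>12]
(B,P): not NE [P1→D gives 10>1]
(B,Q): not NE [P1→C gives 6>4; P2→P gives 6>0]
(C,P): not NE [P1→D gives 10>5]
(C,Q): not NE [P2→P gives 7>6]
(D,P): NE
(D,Q): not NE [P1→C gives 6>4; P2→P gives 8>3]

Nash profiles: (D,P)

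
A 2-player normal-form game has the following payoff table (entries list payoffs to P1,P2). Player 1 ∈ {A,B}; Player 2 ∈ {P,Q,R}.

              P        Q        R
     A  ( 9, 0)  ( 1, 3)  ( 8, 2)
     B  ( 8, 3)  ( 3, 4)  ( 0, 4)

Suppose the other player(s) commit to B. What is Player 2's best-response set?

u_2(P vs B) = 3
u_2(Q vs B) = 4
u_2(R vs B) = 4
max payoff 4 at {Q,R}

argmax u_2 = {Q,R}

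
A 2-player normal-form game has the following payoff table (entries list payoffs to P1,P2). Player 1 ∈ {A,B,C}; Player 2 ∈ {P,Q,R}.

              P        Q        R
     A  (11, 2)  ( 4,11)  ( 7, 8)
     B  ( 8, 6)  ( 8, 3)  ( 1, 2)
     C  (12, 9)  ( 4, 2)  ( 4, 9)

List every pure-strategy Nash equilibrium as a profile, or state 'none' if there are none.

NE set: (C,P)

(A,P): not NE [P1→C gives 12>11; P2→Q gives 11>2]
(A,Q): not NE [P1→B gives 8>4]
(A,R): not NE [P2→Q gives 11>8]
(B,P): not NE [P1→C gives 12>8]
(B,Q): not NE [P2→P gives 6>3]
(B,R): not NE [P1→A gives 7>1; P2→P gives 6>2]
(C,P): NE
(C,Q): not NE [P1→B gives 8>4; P2→R gives 9>2]
(C,R): not NE [P1→A gives 7>4]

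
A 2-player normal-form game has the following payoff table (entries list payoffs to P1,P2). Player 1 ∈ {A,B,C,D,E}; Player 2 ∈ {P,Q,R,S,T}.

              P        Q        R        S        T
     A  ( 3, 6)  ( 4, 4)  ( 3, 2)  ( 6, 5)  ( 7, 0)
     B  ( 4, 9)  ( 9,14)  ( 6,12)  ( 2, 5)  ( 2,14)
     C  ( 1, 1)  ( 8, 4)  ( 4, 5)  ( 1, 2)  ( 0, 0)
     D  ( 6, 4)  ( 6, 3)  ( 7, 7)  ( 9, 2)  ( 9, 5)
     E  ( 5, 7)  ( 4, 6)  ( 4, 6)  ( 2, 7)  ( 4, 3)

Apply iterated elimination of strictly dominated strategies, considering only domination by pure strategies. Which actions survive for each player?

P1 drop A (D beats it: P:6>3 Q:6>4 R:7>3 S:9>6 T:9>7)
P1 drop C (B beats it: P:4>1 Q:9>8 R:6>4 S:2>1 T:2>0)
P1 drop E (D beats it: P:6>5 Q:6>4 R:7>4 S:9>2 T:9>4)
P2 drop P (R beats it: B:12>9 D:7>4)
P2 drop S (Q beats it: B:14>5 D:3>2)
P1→{B,D} P2→{Q,R,T}

Remaining: P1:{B,D} P2:{Q,R,T}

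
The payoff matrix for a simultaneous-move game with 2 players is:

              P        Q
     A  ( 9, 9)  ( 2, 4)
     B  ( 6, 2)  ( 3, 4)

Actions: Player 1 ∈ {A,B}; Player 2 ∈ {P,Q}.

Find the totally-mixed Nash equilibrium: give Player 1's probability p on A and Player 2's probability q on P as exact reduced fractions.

P1 indiff ⇒ q·9+(1-q)·2 = q·6+(1-q)·3 ⇒ q(3) = (1-q)(1) ⇒ q = 1/4
P2 indiff ⇒ p·9+(1-p)·2 = p·4+(1-p)·4 ⇒ p(5) = (1-p)(2) ⇒ p = 2/7

(p,q) = (2/7, 1/4)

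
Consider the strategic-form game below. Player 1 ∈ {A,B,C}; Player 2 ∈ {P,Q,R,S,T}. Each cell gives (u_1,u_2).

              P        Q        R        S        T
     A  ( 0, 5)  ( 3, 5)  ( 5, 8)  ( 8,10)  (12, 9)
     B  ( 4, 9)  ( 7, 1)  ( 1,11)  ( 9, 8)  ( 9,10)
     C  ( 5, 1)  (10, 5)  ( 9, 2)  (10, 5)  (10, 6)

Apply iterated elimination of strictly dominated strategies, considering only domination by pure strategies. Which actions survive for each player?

P1 drop B (C beats it: P:5>4 Q:10>7 R:9>1 S:10>9 T:10>9)
P2 drop P (R beats it: A:8>5 C:2>1)
P2 drop Q (T beats it: A:9>5 C:6>5)
P2 drop R (S beats it: A:10>8 C:5>2)
P1→{A,C} P2→{S,T}

Remaining: P1:{A,C} P2:{S,T}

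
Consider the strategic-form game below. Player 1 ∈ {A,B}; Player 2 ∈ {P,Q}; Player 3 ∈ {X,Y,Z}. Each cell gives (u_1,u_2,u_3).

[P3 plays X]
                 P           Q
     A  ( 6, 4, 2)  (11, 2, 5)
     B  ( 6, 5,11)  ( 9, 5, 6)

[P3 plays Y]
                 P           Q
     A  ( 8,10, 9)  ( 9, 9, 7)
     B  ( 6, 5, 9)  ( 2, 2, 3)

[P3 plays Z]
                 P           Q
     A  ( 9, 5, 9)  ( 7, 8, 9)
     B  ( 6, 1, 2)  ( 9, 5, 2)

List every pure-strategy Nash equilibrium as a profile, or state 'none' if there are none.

(A,P,X): not NE [P3→Z gives 9>2]
(A,P,Y): NE
(A,P,Z): not NE [P2→Q gives 8>5]
(A,Q,X): not NE [P2→P gives 4>2; P3→Z gives 9>5]
(A,Q,Y): not NE [P2→P gives 10>9; P3→Z gives 9>7]
(A,Q,Z): not NE [P1→B gives 9>7]
(B,P,X): NE
(B,P,Y): not NE [P1→A gives 8>6; P3→X gives 11>9]
(B,P,Z): not NE [P1→A gives 9>6; P2→Q gives 5>1; P3→X gives 11>2]
(B,Q,X): not NE [P1→A gives 11>9]
(B,Q,Y): not NE [P1→A gives 9>2; P2→P gives 5>2; P3→X gives 6>3]
(B,Q,Z): not NE [P3→X gives 6>2]

NE set: (A,P,Y), (B,P,X)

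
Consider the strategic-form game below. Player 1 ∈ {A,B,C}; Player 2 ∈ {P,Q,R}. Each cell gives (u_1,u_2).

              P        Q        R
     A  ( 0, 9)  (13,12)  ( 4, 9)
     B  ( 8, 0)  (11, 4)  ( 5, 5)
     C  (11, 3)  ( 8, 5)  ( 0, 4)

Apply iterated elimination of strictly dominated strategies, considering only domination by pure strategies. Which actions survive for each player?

P2 drop P (Q beats it: A:12>9 B:4>0 C:5>3)
P1 drop C (A beats it: Q:13>8 R:4>0)
P1→{A,B} P2→{Q,R}

Survivors P1:{A,B} P2:{Q,R}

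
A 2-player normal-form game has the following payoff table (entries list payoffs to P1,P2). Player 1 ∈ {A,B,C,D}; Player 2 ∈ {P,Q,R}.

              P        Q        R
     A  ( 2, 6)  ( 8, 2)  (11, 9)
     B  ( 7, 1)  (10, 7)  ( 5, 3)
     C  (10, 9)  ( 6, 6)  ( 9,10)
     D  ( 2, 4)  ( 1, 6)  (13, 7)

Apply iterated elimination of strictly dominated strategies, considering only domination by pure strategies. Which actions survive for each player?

IESDS → P1:{A,B,D} P2:{Q,R}

P2 drop P (R beats it: A:9>6 B:3>1 C:10>9 D:7>4)
P1 drop C (A beats it: Q:8>6 R:11>9)
P1→{A,B,D} P2→{Q,R}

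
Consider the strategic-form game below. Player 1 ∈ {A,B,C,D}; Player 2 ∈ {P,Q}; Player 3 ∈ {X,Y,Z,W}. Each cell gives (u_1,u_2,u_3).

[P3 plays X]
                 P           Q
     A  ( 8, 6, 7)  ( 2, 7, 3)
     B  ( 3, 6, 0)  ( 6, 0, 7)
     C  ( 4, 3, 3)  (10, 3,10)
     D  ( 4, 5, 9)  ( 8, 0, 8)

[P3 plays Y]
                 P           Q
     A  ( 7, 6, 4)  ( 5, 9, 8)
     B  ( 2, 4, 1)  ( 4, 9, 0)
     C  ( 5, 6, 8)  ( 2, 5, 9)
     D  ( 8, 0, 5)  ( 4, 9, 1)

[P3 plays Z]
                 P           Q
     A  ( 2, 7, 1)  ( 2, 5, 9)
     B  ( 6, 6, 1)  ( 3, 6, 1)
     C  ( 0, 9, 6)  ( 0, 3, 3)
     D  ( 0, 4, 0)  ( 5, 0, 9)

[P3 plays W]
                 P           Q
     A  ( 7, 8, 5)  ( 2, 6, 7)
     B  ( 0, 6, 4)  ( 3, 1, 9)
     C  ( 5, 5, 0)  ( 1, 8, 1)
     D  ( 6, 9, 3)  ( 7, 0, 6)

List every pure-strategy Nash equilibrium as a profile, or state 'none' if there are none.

(A,P,X): not NE [P2→Q gives 7>6]
(A,P,Y): not NE [P1→D gives 8>7; P2→Q gives 9>6; P3→X gives 7>4]
(A,P,Z): not NE [P1→B gives 6>2; P3→X gives 7>1]
(A,P,W): not NE [P3→X gives 7>5]
(A,Q,X): not NE [P1→C gives 10>2; P3→Z gives 9>3]
(A,Q,Y): not NE [P3→Z gives 9>8]
(A,Q,Z): not NE [P1→D gives 5>2; P2→P gives 7>5]
(A,Q,W): not NE [P1→D gives 7>2; P2→P gives 8>6; P3→Z gives 9>7]
(B,P,X): not NE [P1→A gives 8>3; P3→W gives 4>0]
(B,P,Y): not NE [P1→D gives 8>2; P2→Q gives 9>4; P3→W gives 4>1]
(B,P,Z): not NE [P3→W gives 4>1]
(B,P,W): not NE [P1→A gives 7>0]
(B,Q,X): not NE [P1→C gives 10>6; P2→P gives 6>0; P3→W gives 9>7]
(B,Q,Y): not NE [P1→A gives 5>4; P3→W gives 9>0]
(B,Q,Z): not NE [P1→D gives 5>3; P3→W gives 9>1]
(B,Q,W): not NE [P1→D gives 7>3; P2→P gives 6>1]
(C,P,X): not NE [P1→A gives 8>4; P3→Y gives 8>3]
(C,P,Y): not NE [P1→D gives 8>5]
(C,P,Z): not NE [P1→B gives 6>0; P3→Y gives 8>6]
(C,P,W): not NE [P1→A gives 7>5; P2→Q gives 8>5; P3→Y gives 8>0]
(C,Q,X): NE
(C,Q,Y): not NE [P1→A gives 5>2; P2→P gives 6>5; P3→X gives 10>9]
(C,Q,Z): not NE [P1→D gives 5>0; P2→P gives 9>3; P3→X gives 10>3]
(C,Q,W): not NE [P1→D gives 7>1; P3→X gives 10>1]
(D,P,X): not NE [P1→A gives 8>4]
(D,P,Y): not NE [P2→Q gives 9>0; P3→X gives 9>5]
(D,P,Z): not NE [P1→B gives 6>0; P3→X gives 9>0]
(D,P,W): not NE [P1→A gives 7>6; P3→X gives 9>3]
(D,Q,X): not NE [P1→C gives 10>8; P2→P gives 5>0; P3→Z gives 9>8]
(D,Q,Y): not NE [P1→A gives 5>4; P3→Z gives 9>1]
(D,Q,Z): not NE [P2→P gives 4>0]
(D,Q,W): not NE [P2→P gives 9>0; P3→Z gives 9>6]

NE set: (C,Q,X)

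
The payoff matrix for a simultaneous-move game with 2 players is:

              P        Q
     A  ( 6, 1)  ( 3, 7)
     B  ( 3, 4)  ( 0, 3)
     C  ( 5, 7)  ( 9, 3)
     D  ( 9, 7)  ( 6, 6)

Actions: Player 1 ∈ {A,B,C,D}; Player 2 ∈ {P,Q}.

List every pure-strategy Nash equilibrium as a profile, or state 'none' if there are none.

PSNE = {(D,P)}

(A,P): not NE [P1→D gives 9>6; P2→Q gives 7>1]
(A,Q): not NE [P1→C gives 9>3]
(B,P): not NE [P1→D gives 9>3]
(B,Q): not NE [P1→C gives 9>0; P2→P gives 4>3]
(C,P): not NE [P1→D gives 9>5]
(C,Q): not NE [P2→P gives 7>3]
(D,P): NE
(D,Q): not NE [P1→C gives 9>6; P2→P gives 7>6]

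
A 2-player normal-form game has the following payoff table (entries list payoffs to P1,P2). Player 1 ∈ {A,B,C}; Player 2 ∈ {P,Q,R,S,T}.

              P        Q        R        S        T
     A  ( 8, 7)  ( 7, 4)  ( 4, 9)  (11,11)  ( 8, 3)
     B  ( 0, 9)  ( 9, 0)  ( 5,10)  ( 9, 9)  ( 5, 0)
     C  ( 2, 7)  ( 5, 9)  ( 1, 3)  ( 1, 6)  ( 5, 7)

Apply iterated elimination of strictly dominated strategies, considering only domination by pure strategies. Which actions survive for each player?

IESDS → P1:{A,B} P2:{R,S}

P1 drop C (A beats it: P:8>2 Q:7>5 R:4>1 S:11>1 T:8>5)
P2 drop P (R beats it: A:9>7 B:10>9)
P2 drop Q (R beats it: A:9>4 B:10>0)
P2 drop T (R beats it: A:9>3 B:10>0)
P1→{A,B} P2→{R,S}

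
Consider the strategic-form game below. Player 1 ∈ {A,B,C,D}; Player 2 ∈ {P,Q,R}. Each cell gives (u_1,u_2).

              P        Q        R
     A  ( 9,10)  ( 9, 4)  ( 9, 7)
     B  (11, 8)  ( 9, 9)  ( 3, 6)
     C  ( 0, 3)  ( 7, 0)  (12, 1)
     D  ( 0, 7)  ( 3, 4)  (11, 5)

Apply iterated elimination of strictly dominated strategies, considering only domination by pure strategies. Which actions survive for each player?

IESDS → P1:{A,B} P2:{P,Q}

P2 drop R (P beats it: A:10>7 B:8>6 C:3>1 D:7>5)
P1 drop C (A beats it: P:9>0 Q:9>7)
P1 drop D (A beats it: P:9>0 Q:9>3)
P1→{A,B} P2→{P,Q}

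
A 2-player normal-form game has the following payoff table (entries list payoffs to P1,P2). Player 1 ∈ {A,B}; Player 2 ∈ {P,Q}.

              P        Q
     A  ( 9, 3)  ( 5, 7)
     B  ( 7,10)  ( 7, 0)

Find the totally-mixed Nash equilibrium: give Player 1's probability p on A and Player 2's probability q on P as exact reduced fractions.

P1 mixes 5/7 on A; P2 mixes 1/2 on P

P1 indiff ⇒ q·9+(1-q)·5 = q·7+(1-q)·7 ⇒ q(2) = (1-q)(2) ⇒ q = 1/2
P2 indiff ⇒ p·3+(1-p)·10 = p·7+(1-p)·0 ⇒ p(-4) = (1-p)(-10) ⇒ p = 5/7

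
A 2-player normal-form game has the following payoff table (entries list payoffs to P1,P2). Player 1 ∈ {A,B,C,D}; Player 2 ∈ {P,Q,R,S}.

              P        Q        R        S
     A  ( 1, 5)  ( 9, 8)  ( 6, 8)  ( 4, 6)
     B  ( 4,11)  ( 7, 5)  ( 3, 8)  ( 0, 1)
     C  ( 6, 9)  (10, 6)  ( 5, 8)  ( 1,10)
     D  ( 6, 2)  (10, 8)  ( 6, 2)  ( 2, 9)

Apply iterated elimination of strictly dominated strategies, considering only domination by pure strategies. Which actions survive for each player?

Survivors P1:{A,C,D} P2:{Q,R,S}

P1 drop B (C beats it: P:6>4 Q:10>7 R:5>3 S:1>0)
P2 drop P (S beats it: A:6>5 C:10>9 D:9>2)
P1→{A,C,D} P2→{Q,R,S}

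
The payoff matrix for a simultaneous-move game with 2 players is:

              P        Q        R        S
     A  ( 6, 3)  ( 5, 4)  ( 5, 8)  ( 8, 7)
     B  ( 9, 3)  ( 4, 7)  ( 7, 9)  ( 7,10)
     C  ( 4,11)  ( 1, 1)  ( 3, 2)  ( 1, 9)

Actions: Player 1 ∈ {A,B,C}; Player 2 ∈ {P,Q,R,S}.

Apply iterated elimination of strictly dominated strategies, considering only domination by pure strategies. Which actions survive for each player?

Survivors P1:{A,B} P2:{R,S}

P1 drop C (A beats it: P:6>4 Q:5>1 R:5>3 S:8>1)
P2 drop P (Q beats it: A:4>3 B:7>3)
P2 drop Q (R beats it: A:8>4 B:9>7)
P1→{A,B} P2→{R,S}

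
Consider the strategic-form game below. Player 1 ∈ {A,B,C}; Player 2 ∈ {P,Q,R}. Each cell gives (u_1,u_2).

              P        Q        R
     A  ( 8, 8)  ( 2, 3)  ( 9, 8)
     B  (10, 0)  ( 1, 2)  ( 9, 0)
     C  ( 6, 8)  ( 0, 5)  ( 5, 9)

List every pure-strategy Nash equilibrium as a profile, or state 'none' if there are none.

(A,P): not NE [P1→B gives 10>8]
(A,Q): not NE [P2→R gives 8>3]
(A,R): NE
(B,P): not NE [P2→Q gives 2>0]
(B,Q): not NE [P1→A gives 2>1]
(B,R): not NE [P2→Q gives 2>0]
(C,P): not NE [P1→B gives 10>6; P2→R gives 9>8]
(C,Q): not NE [P1→A gives 2>0; P2→R gives 9>5]
(C,R): not NE [P1→B gives 9>5]

Nash profiles: (A,R)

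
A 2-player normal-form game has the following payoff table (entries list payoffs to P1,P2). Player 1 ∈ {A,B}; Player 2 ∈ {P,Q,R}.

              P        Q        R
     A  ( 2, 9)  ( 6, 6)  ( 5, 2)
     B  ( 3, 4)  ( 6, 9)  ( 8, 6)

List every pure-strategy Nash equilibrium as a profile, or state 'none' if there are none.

(A,P): not NE [P1→B gives 3>2]
(A,Q): not NE [P2→P gives 9>6]
(A,R): not NE [P1→B gives 8>5; P2→P gives 9>2]
(B,P): not NE [P2→Q gives 9>4]
(B,Q): NE
(B,R): not NE [P2→Q gives 9>6]

Nash profiles: (B,Q)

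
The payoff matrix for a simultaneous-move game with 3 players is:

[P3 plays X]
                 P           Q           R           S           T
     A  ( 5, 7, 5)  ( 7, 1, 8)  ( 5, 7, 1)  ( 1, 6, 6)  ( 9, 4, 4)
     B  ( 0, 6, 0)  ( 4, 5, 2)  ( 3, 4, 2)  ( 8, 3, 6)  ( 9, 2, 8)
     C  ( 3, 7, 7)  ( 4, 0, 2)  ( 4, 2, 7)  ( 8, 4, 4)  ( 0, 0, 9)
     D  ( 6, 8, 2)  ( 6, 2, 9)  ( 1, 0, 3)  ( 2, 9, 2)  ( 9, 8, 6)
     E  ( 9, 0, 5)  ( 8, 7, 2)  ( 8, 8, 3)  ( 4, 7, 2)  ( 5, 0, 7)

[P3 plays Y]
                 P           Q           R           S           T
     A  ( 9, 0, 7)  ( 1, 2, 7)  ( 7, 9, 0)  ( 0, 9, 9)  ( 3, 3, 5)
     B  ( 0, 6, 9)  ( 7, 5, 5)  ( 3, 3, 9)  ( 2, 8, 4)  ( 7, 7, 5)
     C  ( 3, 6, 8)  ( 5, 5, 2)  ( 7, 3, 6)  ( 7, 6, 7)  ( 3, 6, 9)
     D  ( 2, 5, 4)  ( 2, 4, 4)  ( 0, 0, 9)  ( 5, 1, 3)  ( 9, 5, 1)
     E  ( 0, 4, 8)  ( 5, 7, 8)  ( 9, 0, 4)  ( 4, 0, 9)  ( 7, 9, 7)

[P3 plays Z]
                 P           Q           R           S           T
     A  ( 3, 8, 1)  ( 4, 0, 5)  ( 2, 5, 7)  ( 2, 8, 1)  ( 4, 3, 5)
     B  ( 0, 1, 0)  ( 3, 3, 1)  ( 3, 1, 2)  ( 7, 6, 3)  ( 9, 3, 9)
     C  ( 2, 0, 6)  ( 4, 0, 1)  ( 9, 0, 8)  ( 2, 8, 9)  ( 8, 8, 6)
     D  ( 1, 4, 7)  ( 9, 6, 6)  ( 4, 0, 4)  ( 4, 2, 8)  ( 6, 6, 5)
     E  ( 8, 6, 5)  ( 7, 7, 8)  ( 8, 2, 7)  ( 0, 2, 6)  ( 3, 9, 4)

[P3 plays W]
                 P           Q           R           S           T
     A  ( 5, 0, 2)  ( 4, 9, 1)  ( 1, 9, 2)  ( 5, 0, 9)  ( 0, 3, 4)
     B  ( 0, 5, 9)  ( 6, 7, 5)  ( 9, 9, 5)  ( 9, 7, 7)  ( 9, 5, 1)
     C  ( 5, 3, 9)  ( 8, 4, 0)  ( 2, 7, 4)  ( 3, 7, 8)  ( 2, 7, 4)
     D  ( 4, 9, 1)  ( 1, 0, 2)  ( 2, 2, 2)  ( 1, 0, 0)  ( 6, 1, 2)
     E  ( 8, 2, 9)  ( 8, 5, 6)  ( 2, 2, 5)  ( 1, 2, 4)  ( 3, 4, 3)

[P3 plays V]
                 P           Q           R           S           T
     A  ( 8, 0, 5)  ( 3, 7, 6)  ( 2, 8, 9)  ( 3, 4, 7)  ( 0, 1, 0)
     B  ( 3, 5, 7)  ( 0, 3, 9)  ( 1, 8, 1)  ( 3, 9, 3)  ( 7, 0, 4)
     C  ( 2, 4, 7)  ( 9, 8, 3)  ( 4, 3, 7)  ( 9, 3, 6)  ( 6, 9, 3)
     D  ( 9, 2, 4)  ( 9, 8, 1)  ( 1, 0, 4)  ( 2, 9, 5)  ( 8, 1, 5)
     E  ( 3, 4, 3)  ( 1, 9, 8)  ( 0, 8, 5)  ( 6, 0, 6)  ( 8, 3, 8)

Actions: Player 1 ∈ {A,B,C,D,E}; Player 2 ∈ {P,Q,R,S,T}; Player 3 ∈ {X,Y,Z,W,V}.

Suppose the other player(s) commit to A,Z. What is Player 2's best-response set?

BR_2 = {P,S}

u_2(P vs A,Z) = 8
u_2(Q vs A,Z) = 0
u_2(R vs A,Z) = 5
u_2(S vs A,Z) = 8
u_2(T vs A,Z) = 3
max payoff 8 at {P,S}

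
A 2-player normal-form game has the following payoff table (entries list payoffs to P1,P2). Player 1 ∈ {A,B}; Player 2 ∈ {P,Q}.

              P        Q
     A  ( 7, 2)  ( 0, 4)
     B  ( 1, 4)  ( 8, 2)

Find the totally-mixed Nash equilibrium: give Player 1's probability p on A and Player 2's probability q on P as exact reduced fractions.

P1 mixes 1/2 on A; P2 mixes 4/7 on P

P1 indiff ⇒ q·7+(1-q)·0 = q·1+(1-q)·8 ⇒ q(6) = (1-q)(8) ⇒ q = 4/7
P2 indiff ⇒ p·2+(1-p)·4 = p·4+(1-p)·2 ⇒ p(-2) = (1-p)(-2) ⇒ p = 1/2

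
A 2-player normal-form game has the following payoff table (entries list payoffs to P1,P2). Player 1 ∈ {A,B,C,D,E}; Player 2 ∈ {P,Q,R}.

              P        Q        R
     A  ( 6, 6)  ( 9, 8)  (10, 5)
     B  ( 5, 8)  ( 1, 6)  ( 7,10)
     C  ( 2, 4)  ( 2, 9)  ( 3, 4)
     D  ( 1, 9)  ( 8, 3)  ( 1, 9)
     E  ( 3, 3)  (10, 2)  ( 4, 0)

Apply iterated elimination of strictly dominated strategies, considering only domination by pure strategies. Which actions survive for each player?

Survivors P1:{A,E} P2:{P,Q}

P1 drop B (A beats it: P:6>5 Q:9>1 R:10>7)
P1 drop C (A beats it: P:6>2 Q:9>2 R:10>3)
P1 drop D (A beats it: P:6>1 Q:9>8 R:10>1)
P2 drop R (P beats it: A:6>5 E:3>0)
P1→{A,E} P2→{P,Q}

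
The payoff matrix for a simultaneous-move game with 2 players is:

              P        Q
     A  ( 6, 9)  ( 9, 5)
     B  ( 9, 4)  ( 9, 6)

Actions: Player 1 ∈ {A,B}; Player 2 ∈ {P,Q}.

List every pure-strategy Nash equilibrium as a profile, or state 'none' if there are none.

Nash profiles: (B,Q)

(A,P): not NE [P1→B gives 9>6]
(A,Q): not NE [P2→P gives 9>5]
(B,P): not NE [P2→Q gives 6>4]
(B,Q): NE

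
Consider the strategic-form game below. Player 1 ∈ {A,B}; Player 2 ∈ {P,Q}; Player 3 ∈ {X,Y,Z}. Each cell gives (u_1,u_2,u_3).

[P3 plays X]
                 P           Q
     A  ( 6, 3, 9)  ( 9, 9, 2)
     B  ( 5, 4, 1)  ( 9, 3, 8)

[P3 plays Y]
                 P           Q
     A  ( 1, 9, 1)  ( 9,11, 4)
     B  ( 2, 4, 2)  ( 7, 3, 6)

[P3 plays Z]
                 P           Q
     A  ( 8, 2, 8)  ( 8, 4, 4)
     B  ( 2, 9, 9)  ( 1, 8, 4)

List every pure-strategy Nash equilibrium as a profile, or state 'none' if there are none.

(A,P,X): not NE [P2→Q gives 9>3]
(A,P,Y): not NE [P1→B gives 2>1; P2→Q gives 11>9; P3→X gives 9>1]
(A,P,Z): not NE [P2→Q gives 4>2; P3→X gives 9>8]
(A,Q,X): not NE [P3→Z gives 4>2]
(A,Q,Y): NE
(A,Q,Z): NE
(B,P,X): not NE [P1→A gives 6>5; P3→Z gives 9>1]
(B,P,Y): not NE [P3→Z gives 9>2]
(B,P,Z): not NE [P1→A gives 8>2]
(B,Q,X): not NE [P2→P gives 4>3]
(B,Q,Y): not NE [P1→A gives 9>7; P2→P gives 4>3; P3→X gives 8>6]
(B,Q,Z): not NE [P1→A gives 8>1; P2→P gives 9>8; P3→X gives 8>4]

Nash profiles: (A,Q,Y), (A,Q,Z)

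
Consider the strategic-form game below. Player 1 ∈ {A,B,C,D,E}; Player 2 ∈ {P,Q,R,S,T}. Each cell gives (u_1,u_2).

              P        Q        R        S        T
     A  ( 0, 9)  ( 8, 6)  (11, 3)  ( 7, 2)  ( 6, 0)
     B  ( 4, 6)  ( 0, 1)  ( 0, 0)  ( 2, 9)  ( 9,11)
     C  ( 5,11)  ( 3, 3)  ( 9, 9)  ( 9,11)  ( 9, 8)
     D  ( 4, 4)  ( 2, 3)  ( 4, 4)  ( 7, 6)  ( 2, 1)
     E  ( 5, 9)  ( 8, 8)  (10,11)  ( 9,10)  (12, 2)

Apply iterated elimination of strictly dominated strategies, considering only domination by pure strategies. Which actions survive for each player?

IESDS → P1:{A,C,E} P2:{P,R,S}

P1 drop B (E beats it: P:5>4 Q:8>0 R:10>0 S:9>2 T:12>9)
P1 drop D (C beats it: P:5>4 Q:3>2 R:9>4 S:9>7 T:9>2)
P2 drop Q (P beats it: A:9>6 C:11>3 E:9>8)
P2 drop T (P beats it: A:9>0 C:11>8 E:9>2)
P1→{A,C,E} P2→{P,R,S}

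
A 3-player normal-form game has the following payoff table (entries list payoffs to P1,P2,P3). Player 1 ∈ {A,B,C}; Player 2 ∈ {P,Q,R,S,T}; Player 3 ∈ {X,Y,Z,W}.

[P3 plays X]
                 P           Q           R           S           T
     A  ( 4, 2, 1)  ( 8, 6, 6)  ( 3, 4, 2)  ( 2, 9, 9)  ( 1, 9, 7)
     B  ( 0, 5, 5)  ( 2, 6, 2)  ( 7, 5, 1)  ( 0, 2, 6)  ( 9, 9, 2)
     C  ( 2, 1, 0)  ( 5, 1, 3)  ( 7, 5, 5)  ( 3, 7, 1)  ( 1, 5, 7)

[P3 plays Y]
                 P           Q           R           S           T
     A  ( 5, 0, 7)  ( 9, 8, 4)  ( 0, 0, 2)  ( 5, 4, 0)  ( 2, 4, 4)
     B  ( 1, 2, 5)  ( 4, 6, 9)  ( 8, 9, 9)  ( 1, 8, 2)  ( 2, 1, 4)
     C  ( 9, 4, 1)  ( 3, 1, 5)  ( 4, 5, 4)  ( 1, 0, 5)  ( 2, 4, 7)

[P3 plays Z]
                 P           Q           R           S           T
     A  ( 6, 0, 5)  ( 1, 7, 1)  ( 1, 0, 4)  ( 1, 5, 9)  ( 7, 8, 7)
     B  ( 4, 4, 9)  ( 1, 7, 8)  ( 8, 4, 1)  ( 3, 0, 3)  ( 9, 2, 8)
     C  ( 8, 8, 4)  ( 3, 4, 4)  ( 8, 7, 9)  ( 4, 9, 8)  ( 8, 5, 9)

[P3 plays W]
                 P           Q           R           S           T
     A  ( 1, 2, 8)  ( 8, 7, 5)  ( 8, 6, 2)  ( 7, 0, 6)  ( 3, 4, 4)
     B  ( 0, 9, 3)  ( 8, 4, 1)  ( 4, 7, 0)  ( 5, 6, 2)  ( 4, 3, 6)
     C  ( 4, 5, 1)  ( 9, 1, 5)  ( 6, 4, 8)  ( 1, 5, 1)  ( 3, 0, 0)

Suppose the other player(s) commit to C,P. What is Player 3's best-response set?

BR_3 = {Z}

u_3(X vs C,P) = 0
u_3(Y vs C,P) = 1
u_3(Z vs C,P) = 4
u_3(W vs C,P) = 1
max payoff 4 at {Z}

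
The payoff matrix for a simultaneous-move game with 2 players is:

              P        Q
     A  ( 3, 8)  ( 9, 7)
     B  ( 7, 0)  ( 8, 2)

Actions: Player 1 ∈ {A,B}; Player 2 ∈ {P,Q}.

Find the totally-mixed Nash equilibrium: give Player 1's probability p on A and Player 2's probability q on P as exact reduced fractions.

(p,q) = (2/3, 1/5)

P1 indiff ⇒ q·3+(1-q)·9 = q·7+(1-q)·8 ⇒ q(-4) = (1-q)(-1) ⇒ q = 1/5
P2 indiff ⇒ p·8+(1-p)·0 = p·7+(1-p)·2 ⇒ p(1) = (1-p)(2) ⇒ p = 2/3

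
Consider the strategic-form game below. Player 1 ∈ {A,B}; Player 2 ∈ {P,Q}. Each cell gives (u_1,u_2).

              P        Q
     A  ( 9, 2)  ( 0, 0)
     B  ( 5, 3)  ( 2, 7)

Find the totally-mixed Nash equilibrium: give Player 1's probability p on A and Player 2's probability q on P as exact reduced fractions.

P1 indiff ⇒ q·9+(1-q)·0 = q·5+(1-q)·2 ⇒ q(4) = (1-q)(2) ⇒ q = 1/3
P2 indiff ⇒ p·2+(1-p)·3 = p·0+(1-p)·7 ⇒ p(2) = (1-p)(4) ⇒ p = 2/3

p=2/3, q=1/3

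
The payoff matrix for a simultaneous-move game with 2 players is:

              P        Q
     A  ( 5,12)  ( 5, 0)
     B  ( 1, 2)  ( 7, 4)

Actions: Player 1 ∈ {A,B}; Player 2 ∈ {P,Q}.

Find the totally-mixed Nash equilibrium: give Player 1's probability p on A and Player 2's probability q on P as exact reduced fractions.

(p,q) = (1/7, 1/3)

P1 indiff ⇒ q·5+(1-q)·5 = q·1+(1-q)·7 ⇒ q(4) = (1-q)(2) ⇒ q = 1/3
P2 indiff ⇒ p·12+(1-p)·2 = p·0+(1-p)·4 ⇒ p(12) = (1-p)(2) ⇒ p = 1/7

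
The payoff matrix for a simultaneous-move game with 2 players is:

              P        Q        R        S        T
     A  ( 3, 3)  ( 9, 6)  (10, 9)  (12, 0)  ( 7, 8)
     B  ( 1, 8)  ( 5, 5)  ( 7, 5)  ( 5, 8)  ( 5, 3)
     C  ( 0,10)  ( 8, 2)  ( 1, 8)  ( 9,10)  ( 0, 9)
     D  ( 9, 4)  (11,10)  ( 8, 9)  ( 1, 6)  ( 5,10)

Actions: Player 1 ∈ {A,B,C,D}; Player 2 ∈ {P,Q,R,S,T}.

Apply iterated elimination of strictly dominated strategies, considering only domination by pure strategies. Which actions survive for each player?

Remaining: P1:{A,D} P2:{Q,R,T}

P1 drop B (A beats it: P:3>1 Q:9>5 R:10>7 S:12>5 T:7>5)
P1 drop C (A beats it: P:3>0 Q:9>8 R:10>1 S:12>9 T:7>0)
P2 drop P (Q beats it: A:6>3 D:10>4)
P2 drop S (Q beats it: A:6>0 D:10>6)
P1→{A,D} P2→{Q,R,T}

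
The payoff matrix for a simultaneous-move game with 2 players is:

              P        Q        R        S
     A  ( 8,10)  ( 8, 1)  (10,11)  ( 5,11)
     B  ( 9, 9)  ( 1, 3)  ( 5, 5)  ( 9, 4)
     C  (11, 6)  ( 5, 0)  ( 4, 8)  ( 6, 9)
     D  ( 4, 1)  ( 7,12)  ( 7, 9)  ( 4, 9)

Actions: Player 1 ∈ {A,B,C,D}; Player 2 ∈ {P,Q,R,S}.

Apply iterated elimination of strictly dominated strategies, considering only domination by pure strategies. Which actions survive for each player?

Survivors P1:{A,B,C} P2:{P,R,S}

P1 drop D (A beats it: P:8>4 Q:8>7 R:10>7 S:5>4)
P2 drop Q (P beats it: A:10>1 B:9>3 C:6>0)
P1→{A,B,C} P2→{P,R,S}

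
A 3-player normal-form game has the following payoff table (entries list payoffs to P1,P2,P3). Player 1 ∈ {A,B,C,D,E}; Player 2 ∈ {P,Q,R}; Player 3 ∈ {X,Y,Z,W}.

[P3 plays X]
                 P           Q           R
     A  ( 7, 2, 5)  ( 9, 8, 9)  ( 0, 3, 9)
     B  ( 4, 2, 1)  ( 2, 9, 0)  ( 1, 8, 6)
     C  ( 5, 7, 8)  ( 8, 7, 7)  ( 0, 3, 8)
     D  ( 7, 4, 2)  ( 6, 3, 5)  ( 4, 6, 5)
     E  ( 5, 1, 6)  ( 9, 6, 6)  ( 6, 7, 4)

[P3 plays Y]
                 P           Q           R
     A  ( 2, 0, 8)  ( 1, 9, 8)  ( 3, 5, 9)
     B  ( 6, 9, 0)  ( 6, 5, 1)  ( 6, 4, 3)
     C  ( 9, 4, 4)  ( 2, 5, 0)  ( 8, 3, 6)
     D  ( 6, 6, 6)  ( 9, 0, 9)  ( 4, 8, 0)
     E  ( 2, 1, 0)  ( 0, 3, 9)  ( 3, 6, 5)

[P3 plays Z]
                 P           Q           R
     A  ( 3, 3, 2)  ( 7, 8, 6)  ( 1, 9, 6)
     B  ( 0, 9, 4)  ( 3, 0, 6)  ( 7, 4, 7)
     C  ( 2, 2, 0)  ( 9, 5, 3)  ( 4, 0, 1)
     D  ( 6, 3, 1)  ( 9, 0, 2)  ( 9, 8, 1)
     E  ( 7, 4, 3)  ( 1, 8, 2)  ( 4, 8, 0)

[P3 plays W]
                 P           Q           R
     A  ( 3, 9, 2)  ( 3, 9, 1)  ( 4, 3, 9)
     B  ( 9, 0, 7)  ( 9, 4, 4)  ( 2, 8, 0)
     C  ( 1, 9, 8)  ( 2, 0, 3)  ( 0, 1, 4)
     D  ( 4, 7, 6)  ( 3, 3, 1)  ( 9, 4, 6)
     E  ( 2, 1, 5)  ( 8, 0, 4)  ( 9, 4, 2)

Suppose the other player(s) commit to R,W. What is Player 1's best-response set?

P1 best: {D,E}

u_1(A vs R,W) = 4
u_1(B vs R,W) = 2
u_1(C vs R,W) = 0
u_1(D vs R,W) = 9
u_1(E vs R,W) = 9
max payoff 9 at {D,E}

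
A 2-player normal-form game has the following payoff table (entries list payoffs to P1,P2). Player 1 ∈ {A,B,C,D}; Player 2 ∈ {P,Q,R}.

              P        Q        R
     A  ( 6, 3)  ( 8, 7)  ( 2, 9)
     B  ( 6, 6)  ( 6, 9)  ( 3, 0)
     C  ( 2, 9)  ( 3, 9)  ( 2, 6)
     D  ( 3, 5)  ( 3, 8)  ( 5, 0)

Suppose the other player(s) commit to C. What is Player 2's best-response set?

P2 best: {P,Q}

u_2(P vs C) = 9
u_2(Q vs C) = 9
u_2(R vs C) = 6
max payoff 9 at {P,Q}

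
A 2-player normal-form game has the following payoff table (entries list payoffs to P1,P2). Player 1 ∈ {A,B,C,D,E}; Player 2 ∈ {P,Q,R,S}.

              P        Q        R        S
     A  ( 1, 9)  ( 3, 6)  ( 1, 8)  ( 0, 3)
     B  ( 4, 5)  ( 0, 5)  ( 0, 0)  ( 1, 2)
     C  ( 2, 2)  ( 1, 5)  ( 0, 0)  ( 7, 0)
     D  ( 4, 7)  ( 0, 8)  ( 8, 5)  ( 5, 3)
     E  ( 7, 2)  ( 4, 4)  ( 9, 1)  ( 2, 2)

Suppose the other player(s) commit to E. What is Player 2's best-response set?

BR_2 = {Q}

u_2(P vs E) = 2
u_2(Q vs E) = 4
u_2(R vs E) = 1
u_2(S vs E) = 2
max payoff 4 at {Q}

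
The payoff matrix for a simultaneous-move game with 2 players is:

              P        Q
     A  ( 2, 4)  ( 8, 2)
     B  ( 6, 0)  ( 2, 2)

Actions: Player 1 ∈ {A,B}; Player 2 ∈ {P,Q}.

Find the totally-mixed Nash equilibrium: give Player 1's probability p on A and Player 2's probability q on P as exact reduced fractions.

P1 mixes 1/2 on A; P2 mixes 3/5 on P

P1 indiff ⇒ q·2+(1-q)·8 = q·6+(1-q)·2 ⇒ q(-4) = (1-q)(-6) ⇒ q = 3/5
P2 indiff ⇒ p·4+(1-p)·0 = p·2+(1-p)·2 ⇒ p(2) = (1-p)(2) ⇒ p = 1/2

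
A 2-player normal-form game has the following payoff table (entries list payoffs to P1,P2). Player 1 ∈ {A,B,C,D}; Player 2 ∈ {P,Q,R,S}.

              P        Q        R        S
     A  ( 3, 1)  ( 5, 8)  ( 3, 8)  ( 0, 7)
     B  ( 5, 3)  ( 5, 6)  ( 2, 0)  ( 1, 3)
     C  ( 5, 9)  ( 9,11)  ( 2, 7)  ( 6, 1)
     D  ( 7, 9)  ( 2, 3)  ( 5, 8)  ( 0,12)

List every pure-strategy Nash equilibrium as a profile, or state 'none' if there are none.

NE set: (C,Q)

(A,P): not NE [P1→D gives 7>3; P2→R gives 8>1]
(A,Q): not NE [P1→C gives 9>5]
(A,R): not NE [P1→D gives 5>3]
(A,S): not NE [P1→C gives 6>0; P2→R gives 8>7]
(B,P): not NE [P1→D gives 7>5; P2→Q gives 6>3]
(B,Q): not NE [P1→C gives 9>5]
(B,R): not NE [P1→D gives 5>2; P2→Q gives 6>0]
(B,S): not NE [P1→C gives 6>1; P2→Q gives 6>3]
(C,P): not NE [P1→D gives 7>5; P2→Q gives 11>9]
(C,Q): NE
(C,R): not NE [P1→D gives 5>2; P2→Q gives 11>7]
(C,S): not NE [P2→Q gives 11>1]
(D,P): not NE [P2→S gives 12>9]
(D,Q): not NE [P1→C gives 9>2; P2→S gives 12>3]
(D,R): not NE [P2→S gives 12>8]
(D,S): not NE [P1→C gives 6>0]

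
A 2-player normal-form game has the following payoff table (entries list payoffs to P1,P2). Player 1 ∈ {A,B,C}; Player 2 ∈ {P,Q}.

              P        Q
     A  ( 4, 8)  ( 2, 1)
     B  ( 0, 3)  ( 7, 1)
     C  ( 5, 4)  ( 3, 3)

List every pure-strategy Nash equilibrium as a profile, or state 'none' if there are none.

(A,P): not NE [P1→C gives 5>4]
(A,Q): not NE [P1→B gives 7>2; P2→P gives 8>1]
(B,P): not NE [P1→C gives 5>0]
(B,Q): not NE [P2→P gives 3>1]
(C,P): NE
(C,Q): not NE [P1→B gives 7>3; P2→P gives 4>3]

Nash profiles: (C,P)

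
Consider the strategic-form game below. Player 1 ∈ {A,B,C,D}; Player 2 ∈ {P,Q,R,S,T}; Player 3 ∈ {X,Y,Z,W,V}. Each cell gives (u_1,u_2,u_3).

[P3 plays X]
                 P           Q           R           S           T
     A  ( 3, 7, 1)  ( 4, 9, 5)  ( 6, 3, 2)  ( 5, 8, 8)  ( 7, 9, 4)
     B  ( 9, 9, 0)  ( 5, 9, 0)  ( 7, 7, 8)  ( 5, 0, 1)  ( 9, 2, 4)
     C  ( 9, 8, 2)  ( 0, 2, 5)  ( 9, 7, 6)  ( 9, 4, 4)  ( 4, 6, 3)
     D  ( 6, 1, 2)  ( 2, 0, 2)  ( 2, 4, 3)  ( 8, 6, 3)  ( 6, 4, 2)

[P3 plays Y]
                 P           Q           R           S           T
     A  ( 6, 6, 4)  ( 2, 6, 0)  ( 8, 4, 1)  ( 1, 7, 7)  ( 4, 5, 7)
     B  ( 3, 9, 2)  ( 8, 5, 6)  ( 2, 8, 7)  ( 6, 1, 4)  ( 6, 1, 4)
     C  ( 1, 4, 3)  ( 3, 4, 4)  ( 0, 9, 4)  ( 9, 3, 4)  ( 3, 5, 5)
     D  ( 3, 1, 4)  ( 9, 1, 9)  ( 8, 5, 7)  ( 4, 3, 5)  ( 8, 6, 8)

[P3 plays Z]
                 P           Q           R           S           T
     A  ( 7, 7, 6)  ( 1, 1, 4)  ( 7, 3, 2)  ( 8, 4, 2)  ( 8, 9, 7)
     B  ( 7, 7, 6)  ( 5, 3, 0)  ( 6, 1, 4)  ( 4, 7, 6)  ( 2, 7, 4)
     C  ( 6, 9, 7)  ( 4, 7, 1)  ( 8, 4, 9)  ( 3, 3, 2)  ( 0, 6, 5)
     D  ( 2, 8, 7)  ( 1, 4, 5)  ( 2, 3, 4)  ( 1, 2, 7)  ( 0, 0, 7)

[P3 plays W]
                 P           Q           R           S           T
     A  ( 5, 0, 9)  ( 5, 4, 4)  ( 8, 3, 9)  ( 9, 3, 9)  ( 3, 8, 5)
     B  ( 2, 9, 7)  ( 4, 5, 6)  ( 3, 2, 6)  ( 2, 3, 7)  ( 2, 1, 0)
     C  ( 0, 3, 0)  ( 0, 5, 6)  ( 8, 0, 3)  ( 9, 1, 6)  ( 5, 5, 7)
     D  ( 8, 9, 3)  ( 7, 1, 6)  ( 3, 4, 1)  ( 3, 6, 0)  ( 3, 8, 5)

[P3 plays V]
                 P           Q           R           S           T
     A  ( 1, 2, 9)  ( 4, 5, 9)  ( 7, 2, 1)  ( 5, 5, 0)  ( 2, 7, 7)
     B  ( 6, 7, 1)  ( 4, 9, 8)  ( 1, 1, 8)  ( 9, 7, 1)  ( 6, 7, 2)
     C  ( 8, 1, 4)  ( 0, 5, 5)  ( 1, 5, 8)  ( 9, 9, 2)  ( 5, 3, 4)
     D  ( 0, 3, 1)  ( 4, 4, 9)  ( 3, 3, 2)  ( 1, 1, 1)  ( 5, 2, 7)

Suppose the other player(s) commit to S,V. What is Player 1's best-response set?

argmax u_1 = {B,C}

u_1(A vs S,V) = 5
u_1(B vs S,V) = 9
u_1(C vs S,V) = 9
u_1(D vs S,V) = 1
max payoff 9 at {B,C}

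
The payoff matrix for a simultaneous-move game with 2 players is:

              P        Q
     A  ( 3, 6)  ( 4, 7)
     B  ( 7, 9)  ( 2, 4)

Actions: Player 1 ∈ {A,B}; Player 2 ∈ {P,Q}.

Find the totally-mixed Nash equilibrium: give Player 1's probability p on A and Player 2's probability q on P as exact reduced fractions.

P1 mixes 5/6 on A; P2 mixes 1/3 on P

P1 indiff ⇒ q·3+(1-q)·4 = q·7+(1-q)·2 ⇒ q(-4) = (1-q)(-2) ⇒ q = 1/3
P2 indiff ⇒ p·6+(1-p)·9 = p·7+(1-p)·4 ⇒ p(-1) = (1-p)(-5) ⇒ p = 5/6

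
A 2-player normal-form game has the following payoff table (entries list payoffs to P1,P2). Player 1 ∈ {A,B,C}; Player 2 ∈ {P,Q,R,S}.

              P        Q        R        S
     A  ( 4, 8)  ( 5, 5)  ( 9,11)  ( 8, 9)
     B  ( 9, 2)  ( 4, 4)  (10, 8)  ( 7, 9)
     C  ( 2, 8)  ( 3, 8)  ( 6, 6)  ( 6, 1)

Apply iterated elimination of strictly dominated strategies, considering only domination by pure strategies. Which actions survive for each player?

P1 drop C (A beats it: P:4>2 Q:5>3 R:9>6 S:8>6)
P2 drop P (R beats it: A:11>8 B:8>2)
P2 drop Q (R beats it: A:11>5 B:8>4)
P1→{A,B} P2→{R,S}

Survivors P1:{A,B} P2:{R,S}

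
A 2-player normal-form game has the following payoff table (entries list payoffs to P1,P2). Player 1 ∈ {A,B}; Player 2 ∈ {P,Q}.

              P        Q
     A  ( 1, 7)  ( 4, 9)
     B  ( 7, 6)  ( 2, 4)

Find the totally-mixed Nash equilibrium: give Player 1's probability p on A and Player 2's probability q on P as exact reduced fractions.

P1 mixes 1/2 on A; P2 mixes 1/4 on P

P1 indiff ⇒ q·1+(1-q)·4 = q·7+(1-q)·2 ⇒ q(-6) = (1-q)(-2) ⇒ q = 1/4
P2 indiff ⇒ p·7+(1-p)·6 = p·9+(1-p)·4 ⇒ p(-2) = (1-p)(-2) ⇒ p = 1/2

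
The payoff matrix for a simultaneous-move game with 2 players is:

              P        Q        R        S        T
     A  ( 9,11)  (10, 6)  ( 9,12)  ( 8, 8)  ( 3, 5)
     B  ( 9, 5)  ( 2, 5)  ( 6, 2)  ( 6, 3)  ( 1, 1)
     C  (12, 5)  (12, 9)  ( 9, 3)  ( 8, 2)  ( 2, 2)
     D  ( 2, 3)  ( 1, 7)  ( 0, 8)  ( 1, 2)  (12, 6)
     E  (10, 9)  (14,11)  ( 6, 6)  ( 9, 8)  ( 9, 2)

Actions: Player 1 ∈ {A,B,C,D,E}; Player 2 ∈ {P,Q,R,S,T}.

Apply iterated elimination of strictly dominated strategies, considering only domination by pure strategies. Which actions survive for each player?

P1 drop B (C beats it: P:12>9 Q:12>2 R:9>6 S:8>6 T:2>1)
P2 drop S (P beats it: A:11>8 C:5>2 D:3>2 E:9>8)
P2 drop T (Q beats it: A:6>5 C:9>2 D:7>6 E:11>2)
P1 drop D (A beats it: P:9>2 Q:10>1 R:9>0)
P1→{A,C,E} P2→{P,Q,R}

Remaining: P1:{A,C,E} P2:{P,Q,R}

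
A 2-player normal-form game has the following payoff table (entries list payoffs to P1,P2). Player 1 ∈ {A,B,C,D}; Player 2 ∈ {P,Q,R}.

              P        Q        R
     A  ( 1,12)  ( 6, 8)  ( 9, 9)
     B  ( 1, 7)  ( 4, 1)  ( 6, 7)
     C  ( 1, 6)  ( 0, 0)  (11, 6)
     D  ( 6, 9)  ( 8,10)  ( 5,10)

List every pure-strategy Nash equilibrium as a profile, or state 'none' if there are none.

Nash profiles: (C,R), (D,Q)

(A,P): not NE [P1→D gives 6>1]
(A,Q): not NE [P1→D gives 8>6; P2→P gives 12>8]
(A,R): not NE [P1→C gives 11>9; P2→P gives 12>9]
(B,P): not NE [P1→D gives 6>1]
(B,Q): not NE [P1→D gives 8>4; P2→R gives 7>1]
(B,R): not NE [P1→C gives 11>6]
(C,P): not NE [P1→D gives 6>1]
(C,Q): not NE [P1→D gives 8>0; P2→R gives 6>0]
(C,R): NE
(D,P): not NE [P2→R gives 10>9]
(D,Q): NE
(D,R): not NE [P1→C gives 11>5]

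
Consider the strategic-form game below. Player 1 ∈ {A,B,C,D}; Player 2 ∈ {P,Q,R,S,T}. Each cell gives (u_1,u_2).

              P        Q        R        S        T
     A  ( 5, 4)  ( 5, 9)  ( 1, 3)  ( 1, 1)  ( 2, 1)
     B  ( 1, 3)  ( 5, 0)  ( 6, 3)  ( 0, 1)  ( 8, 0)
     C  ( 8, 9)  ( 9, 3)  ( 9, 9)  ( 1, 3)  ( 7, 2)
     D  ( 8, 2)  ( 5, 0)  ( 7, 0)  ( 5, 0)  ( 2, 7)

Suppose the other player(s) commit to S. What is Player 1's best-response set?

u_1(A vs S) = 1
u_1(B vs S) = 0
u_1(C vs S) = 1
u_1(D vs S) = 5
max payoff 5 at {D}

P1 best: {D}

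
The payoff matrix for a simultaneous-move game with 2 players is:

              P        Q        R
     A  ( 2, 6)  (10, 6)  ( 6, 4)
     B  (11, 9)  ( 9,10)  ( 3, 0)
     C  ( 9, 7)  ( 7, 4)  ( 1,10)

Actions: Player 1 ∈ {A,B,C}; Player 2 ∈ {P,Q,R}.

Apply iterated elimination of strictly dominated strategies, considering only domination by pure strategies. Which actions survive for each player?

Remaining: P1:{A,B} P2:{P,Q}

P1 drop C (B beats it: P:11>9 Q:9>7 R:3>1)
P2 drop R (P beats it: A:6>4 B:9>0)
P1→{A,B} P2→{P,Q}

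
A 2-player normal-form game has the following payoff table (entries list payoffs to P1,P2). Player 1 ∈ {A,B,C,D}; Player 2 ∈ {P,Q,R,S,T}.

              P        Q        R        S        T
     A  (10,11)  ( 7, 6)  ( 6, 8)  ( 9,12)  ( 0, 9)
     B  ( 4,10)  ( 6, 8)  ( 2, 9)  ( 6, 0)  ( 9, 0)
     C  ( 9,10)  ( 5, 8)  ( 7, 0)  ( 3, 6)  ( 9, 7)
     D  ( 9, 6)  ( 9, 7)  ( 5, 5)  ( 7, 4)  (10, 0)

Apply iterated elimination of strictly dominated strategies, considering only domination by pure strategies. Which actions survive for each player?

P1 drop B (D beats it: P:9>4 Q:9>6 R:5>2 S:7>6 T:10>9)
P2 drop R (P beats it: A:11>8 C:10>0 D:6>5)
P2 drop T (P beats it: A:11>9 C:10>7 D:6>0)
P1 drop C (A beats it: P:10>9 Q:7>5 S:9>3)
P1→{A,D} P2→{P,Q,S}

Remaining: P1:{A,D} P2:{P,Q,S}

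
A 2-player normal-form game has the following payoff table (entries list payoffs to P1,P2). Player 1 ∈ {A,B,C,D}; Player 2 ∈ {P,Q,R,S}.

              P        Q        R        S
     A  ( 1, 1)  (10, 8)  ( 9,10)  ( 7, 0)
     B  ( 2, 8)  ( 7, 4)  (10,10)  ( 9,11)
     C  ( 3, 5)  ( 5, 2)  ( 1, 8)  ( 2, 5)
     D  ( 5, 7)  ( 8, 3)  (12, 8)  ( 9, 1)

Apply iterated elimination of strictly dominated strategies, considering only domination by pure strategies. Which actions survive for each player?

Remaining: P1:{B,D} P2:{R,S}

P1 drop C (D beats it: P:5>3 Q:8>5 R:12>1 S:9>2)
P2 drop P (R beats it: A:10>1 B:10>8 D:8>7)
P2 drop Q (R beats it: A:10>8 B:10>4 D:8>3)
P1 drop A (B beats it: R:10>9 S:9>7)
P1→{B,D} P2→{R,S}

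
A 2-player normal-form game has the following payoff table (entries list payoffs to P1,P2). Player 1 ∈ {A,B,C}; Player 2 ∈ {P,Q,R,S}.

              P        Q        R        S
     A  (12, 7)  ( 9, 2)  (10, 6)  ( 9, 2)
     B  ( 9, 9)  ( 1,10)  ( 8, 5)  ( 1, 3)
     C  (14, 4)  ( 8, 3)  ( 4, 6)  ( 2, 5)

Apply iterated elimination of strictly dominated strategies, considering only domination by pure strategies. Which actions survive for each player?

P1 drop B (A beats it: P:12>9 Q:9>1 R:10>8 S:9>1)
P2 drop Q (P beats it: A:7>2 C:4>3)
P2 drop S (R beats it: A:6>2 C:6>5)
P1→{A,C} P2→{P,R}

Remaining: P1:{A,C} P2:{P,R}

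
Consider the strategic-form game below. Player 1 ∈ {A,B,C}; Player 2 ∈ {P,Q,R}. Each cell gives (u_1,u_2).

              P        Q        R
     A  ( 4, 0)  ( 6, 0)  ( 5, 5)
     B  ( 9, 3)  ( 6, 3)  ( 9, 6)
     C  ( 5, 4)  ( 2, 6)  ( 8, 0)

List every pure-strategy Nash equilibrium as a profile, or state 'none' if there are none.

NE set: (B,R)

(A,P): not NE [P1→B gives 9>4; P2→R gives 5>0]
(A,Q): not NE [P2→R gives 5>0]
(A,R): not NE [P1→B gives 9>5]
(B,P): not NE [P2→R gives 6>3]
(B,Q): not NE [P2→R gives 6>3]
(B,R): NE
(C,P): not NE [P1→B gives 9>5; P2→Q gives 6>4]
(C,Q): not NE [P1→B gives 6>2]
(C,R): not NE [P1→B gives 9>8; P2→Q gives 6>0]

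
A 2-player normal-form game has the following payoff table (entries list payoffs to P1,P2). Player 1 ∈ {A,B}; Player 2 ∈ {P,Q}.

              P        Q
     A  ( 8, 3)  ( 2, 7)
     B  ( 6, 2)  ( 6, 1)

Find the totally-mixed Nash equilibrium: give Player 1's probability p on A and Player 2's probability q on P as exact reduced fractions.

p=1/5, q=2/3

P1 indiff ⇒ q·8+(1-q)·2 = q·6+(1-q)·6 ⇒ q(2) = (1-q)(4) ⇒ q = 2/3
P2 indiff ⇒ p·3+(1-p)·2 = p·7+(1-p)·1 ⇒ p(-4) = (1-p)(-1) ⇒ p = 1/5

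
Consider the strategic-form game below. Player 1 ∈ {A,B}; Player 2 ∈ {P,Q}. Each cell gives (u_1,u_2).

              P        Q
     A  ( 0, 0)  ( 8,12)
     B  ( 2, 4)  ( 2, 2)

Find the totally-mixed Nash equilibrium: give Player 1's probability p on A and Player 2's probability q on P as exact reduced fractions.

P1 indiff ⇒ q·0+(1-q)·8 = q·2+(1-q)·2 ⇒ q(-2) = (1-q)(-6) ⇒ q = 3/4
P2 indiff ⇒ p·0+(1-p)·4 = p·12+(1-p)·2 ⇒ p(-12) = (1-p)(-2) ⇒ p = 1/7

p=1/7, q=3/4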